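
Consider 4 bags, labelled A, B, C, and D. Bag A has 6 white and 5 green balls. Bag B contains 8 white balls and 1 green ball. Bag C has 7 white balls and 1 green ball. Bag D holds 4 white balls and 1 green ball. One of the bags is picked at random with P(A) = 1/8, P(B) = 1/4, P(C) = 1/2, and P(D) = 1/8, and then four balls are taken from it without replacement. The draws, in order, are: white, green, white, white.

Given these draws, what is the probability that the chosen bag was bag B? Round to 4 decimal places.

0.2227

Compute the likelihood of the observed sequence for each case: P(data | bag A) = (6/11)(5/10)(5/9)(4/8) = 0.075758; P(data | bag B) = (8/9)(1/8)(7/7)(6/6) = 0.11111; P(data | bag C) = (7/8)(1/7)(6/6)(5/5) = 0.125; P(data | bag D) = (4/5)(1/4)(3/3)(2/2) = 0.2.
Multiplying each by its prior: 1/8 · 0.075758 = 0.0094697, 1/4 · 0.11111 = 0.027778, 1/2 · 0.125 = 0.0625, 1/8 · 0.2 = 0.025; summing to 0.12475.
Therefore the posterior P(bag B | data) = (0.027778) / (0.12475) = 0.22267.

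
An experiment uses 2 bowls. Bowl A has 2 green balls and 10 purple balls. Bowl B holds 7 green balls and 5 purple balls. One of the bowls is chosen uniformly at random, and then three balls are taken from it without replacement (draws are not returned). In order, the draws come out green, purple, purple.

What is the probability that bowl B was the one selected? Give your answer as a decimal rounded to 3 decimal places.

Compute the likelihood of the observed sequence for each case: P(data | bowl A) = (2/12)(10/11)(9/10) = 3/22; P(data | bowl B) = (7/12)(5/11)(4/10) = 7/66.
Weighting by the prior gives 1/2 · 3/22 = 3/44, 1/2 · 7/66 = 7/132; these sum to 4/33.
Hence P(bowl B | data) = (7/132) / (4/33) = 7/16.

0.438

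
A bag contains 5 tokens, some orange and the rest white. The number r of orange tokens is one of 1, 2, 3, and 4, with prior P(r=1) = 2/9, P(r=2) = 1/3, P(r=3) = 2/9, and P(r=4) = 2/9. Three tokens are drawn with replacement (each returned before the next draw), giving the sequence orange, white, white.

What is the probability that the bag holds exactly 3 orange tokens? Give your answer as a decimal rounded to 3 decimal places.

0.203

Under each hypothesis, the probability of the observed sequence is: P(data | r = 1) = (1/5)(4/5)(4/5) = 0.128; P(data | r = 2) = (2/5)(3/5)(3/5) = 0.144; P(data | r = 3) = (3/5)(2/5)(2/5) = 0.096; P(data | r = 4) = (4/5)(1/5)(1/5) = 0.032.
The prior-weighted likelihoods are 2/9 · 0.128 = 0.028444, 1/3 · 0.144 = 0.048, 2/9 · 0.096 = 0.021333, 2/9 · 0.032 = 0.0071111; summing to 0.10489.
Therefore the posterior P(r = 3 | data) = (0.021333) / (0.10489) = 0.20339.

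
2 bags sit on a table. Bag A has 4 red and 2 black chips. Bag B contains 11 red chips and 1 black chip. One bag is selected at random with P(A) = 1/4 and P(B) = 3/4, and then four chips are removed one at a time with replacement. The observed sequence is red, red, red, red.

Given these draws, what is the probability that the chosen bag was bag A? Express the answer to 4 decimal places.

For each hypothesis, P(data | H) works out to: P(data | bag A) = (4/6)(4/6)(4/6)(4/6) = 0.19753; P(data | bag B) = (11/12)(11/12)(11/12)(11/12) = 0.70607.
Multiplying each by its prior: 1/4 · 0.19753 = 0.049383, 3/4 · 0.70607 = 0.52955; with total 0.57893.
So P(bag A | data) = (0.049383) / (0.57893) = 0.0853.

0.0853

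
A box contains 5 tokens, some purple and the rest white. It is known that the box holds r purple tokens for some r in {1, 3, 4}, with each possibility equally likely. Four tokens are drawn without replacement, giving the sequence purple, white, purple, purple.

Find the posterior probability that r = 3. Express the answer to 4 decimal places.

Under each hypothesis, the probability of the observed sequence is: P(data | r = 1) = (1/5)(4/4)(0/3) = 0; P(data | r = 3) = (3/5)(2/4)(2/3)(1/2) = 1/10; P(data | r = 4) = (4/5)(1/4)(3/3)(2/2) = 1/5.
Weighting by the prior gives 1/3 · 0 = 0, 1/3 · 1/10 = 1/30, 1/3 · 1/5 = 1/15; summing to 1/10.
So P(r = 3 | data) = (1/30) / (1/10) = 1/3.

0.3333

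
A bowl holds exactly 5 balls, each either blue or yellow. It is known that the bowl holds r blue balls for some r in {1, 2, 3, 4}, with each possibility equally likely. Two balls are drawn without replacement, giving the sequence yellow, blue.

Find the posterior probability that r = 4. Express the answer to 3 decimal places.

The likelihood of the observed sequence under each hypothesis: P(data | r = 1) = (4/5)(1/4) = 1/5; P(data | r = 2) = (3/5)(2/4) = 3/10; P(data | r = 3) = (2/5)(3/4) = 3/10; P(data | r = 4) = (1/5)(4/4) = 1/5.
The prior-weighted likelihoods are 1/4 · 1/5 = 1/20, 1/4 · 3/10 = 3/40, 1/4 · 3/10 = 3/40, 1/4 · 1/5 = 1/20; these sum to 1/4.
Hence P(r = 4 | data) = (1/20) / (1/4) = 1/5.

0.200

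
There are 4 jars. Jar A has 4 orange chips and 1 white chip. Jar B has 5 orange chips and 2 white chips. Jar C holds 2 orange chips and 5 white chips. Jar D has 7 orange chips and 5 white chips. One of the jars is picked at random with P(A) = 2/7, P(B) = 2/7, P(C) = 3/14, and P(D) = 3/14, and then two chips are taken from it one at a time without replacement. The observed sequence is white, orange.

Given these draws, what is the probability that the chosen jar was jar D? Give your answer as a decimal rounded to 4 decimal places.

0.2438

Compute the likelihood of the observed sequence for each case: P(data | jar A) = (1/5)(4/4) = 0.2; P(data | jar B) = (2/7)(5/6) = 0.2381; P(data | jar C) = (5/7)(2/6) = 0.2381; P(data | jar D) = (5/12)(7/11) = 0.26515.
The prior-weighted likelihoods are 2/7 · 0.2 = 0.057143, 2/7 · 0.2381 = 0.068027, 3/14 · 0.2381 = 0.05102, 3/14 · 0.26515 = 0.056818; with total 0.23301.
Therefore the posterior P(jar D | data) = (0.056818) / (0.23301) = 0.24385.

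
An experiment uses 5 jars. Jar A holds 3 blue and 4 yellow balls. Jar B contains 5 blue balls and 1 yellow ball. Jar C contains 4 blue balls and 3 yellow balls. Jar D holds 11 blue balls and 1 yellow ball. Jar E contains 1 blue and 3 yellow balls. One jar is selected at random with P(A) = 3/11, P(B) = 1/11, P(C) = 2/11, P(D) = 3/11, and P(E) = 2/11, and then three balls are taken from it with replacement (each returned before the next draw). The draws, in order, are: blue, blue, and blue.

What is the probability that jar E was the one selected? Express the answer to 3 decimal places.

0.009

Compute the likelihood of the observed sequence for each case: P(data | jar A) = (3/7)(3/7)(3/7) = 0.078717; P(data | jar B) = (5/6)(5/6)(5/6) = 0.5787; P(data | jar C) = (4/7)(4/7)(4/7) = 0.18659; P(data | jar D) = (11/12)(11/12)(11/12) = 0.77025; P(data | jar E) = (1/4)(1/4)(1/4) = 0.015625.
Weighting by the prior gives 3/11 · 0.078717 = 0.021468, 1/11 · 0.5787 = 0.052609, 2/11 · 0.18659 = 0.033925, 3/11 · 0.77025 = 0.21007, 2/11 · 0.015625 = 0.0028409; these sum to 0.32091.
Therefore the posterior P(jar E | data) = (0.0028409) / (0.32091) = 0.0088526.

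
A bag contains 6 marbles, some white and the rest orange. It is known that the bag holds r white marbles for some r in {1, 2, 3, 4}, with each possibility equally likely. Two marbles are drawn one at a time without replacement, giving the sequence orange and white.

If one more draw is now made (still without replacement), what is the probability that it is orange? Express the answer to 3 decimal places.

0.583

For each hypothesis, P(data | H) works out to: P(data | r = 1) = (5/6)(1/5) = 1/6; P(data | r = 2) = (4/6)(2/5) = 4/15; P(data | r = 3) = (3/6)(3/5) = 3/10; P(data | r = 4) = (2/6)(4/5) = 4/15.
The prior-weighted likelihoods are 1/4 · 1/6 = 1/24, 1/4 · 4/15 = 1/15, 1/4 · 3/10 = 3/40, 1/4 · 4/15 = 1/15; with total 1/4.
Dividing through by the total gives posterior P(r = 1 | data) = 1/6, P(r = 2 | data) = 4/15, P(r = 3 | data) = 3/10, P(r = 4 | data) = 4/15.
So P(orange next | data) = Σ P(orange next | H) P(H | data) = (1)(1/6) + (3/4)(4/15) + (1/2)(3/10) + (1/4)(4/15) = 7/12.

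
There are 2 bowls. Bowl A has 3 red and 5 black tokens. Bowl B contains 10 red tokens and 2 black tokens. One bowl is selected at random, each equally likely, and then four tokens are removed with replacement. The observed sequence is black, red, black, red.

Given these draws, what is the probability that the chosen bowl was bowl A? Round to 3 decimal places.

The likelihood of the observed sequence under each hypothesis: P(data | bowl A) = (5/8)(3/8)(5/8)(3/8) = 0.054932; P(data | bowl B) = (2/12)(10/12)(2/12)(10/12) = 0.01929.
Weighting by the prior gives 1/2 · 0.054932 = 0.027466, 1/2 · 0.01929 = 0.0096451; with total 0.037111.
By Bayes' rule, P(bowl A | data) = (0.027466) / (0.037111) = 0.7401.

0.740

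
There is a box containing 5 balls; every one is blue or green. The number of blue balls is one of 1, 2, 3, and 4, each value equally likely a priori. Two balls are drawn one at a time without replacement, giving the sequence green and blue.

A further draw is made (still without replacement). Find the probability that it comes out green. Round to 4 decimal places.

0.5000

Compute the likelihood of the observed sequence for each case: P(data | r = 1) = (4/5)(1/4) = 1/5; P(data | r = 2) = (3/5)(2/4) = 3/10; P(data | r = 3) = (2/5)(3/4) = 3/10; P(data | r = 4) = (1/5)(4/4) = 1/5.
The prior-weighted likelihoods are 1/4 · 1/5 = 1/20, 1/4 · 3/10 = 3/40, 1/4 · 3/10 = 3/40, 1/4 · 1/5 = 1/20; summing to 1/4.
Normalising, the posterior is P(r = 1 | data) = 1/5, P(r = 2 | data) = 3/10, P(r = 3 | data) = 3/10, P(r = 4 | data) = 1/5.
Averaging over the posterior, P(green next | data) = (1)(1/5) + (2/3)(3/10) + (1/3)(3/10) + (0)(1/5) = 1/2.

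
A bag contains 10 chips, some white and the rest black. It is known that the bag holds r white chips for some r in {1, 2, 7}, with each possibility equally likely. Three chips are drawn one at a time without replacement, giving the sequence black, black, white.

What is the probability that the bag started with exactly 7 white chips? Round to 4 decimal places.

0.1858

The likelihood of the observed sequence under each hypothesis: P(data | r = 1) = (9/10)(8/9)(1/8) = 0.1; P(data | r = 2) = (8/10)(7/9)(2/8) = 0.15556; P(data | r = 7) = (3/10)(2/9)(7/8) = 0.058333.
Weighting by the prior gives 1/3 · 0.1 = 0.033333, 1/3 · 0.15556 = 0.051852, 1/3 · 0.058333 = 0.019444; with total 0.10463.
So P(r = 7 | data) = (0.019444) / (0.10463) = 0.18584.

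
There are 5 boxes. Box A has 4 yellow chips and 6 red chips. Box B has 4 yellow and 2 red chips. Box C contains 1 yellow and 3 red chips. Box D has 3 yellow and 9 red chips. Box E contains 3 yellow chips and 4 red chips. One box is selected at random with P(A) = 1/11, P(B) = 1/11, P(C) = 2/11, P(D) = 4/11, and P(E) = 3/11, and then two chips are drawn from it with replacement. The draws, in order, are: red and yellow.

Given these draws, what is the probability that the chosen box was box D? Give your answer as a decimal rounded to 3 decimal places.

0.323

The likelihood of the observed sequence under each hypothesis: P(data | box A) = (6/10)(4/10) = 0.24; P(data | box B) = (2/6)(4/6) = 0.22222; P(data | box C) = (3/4)(1/4) = 0.1875; P(data | box D) = (9/12)(3/12) = 0.1875; P(data | box E) = (4/7)(3/7) = 0.2449.
The prior-weighted likelihoods are 1/11 · 0.24 = 0.021818, 1/11 · 0.22222 = 0.020202, 2/11 · 0.1875 = 0.034091, 4/11 · 0.1875 = 0.068182, 3/11 · 0.2449 = 0.06679; summing to 0.21108.
Hence P(box D | data) = (0.068182) / (0.21108) = 0.32301.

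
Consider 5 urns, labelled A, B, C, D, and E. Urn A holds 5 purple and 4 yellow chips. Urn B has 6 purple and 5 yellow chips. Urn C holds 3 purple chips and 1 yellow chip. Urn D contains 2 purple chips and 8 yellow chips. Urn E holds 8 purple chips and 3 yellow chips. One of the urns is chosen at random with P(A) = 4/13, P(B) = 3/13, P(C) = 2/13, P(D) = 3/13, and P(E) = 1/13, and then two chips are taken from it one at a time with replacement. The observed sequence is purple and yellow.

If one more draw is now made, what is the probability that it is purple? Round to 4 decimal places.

Compute the likelihood of the observed sequence for each case: P(data | urn A) = (5/9)(4/9) = 0.24691; P(data | urn B) = (6/11)(5/11) = 0.24793; P(data | urn C) = (3/4)(1/4) = 0.1875; P(data | urn D) = (2/10)(8/10) = 0.16; P(data | urn E) = (8/11)(3/11) = 0.19835.
Weighting by the prior gives 4/13 · 0.24691 = 0.075973, 3/13 · 0.24793 = 0.057216, 2/13 · 0.1875 = 0.028846, 3/13 · 0.16 = 0.036923, 1/13 · 0.19835 = 0.015257; these sum to 0.21422.
Normalising, the posterior is P(urn A | data) = 0.35466, P(urn B | data) = 0.26709, P(urn C | data) = 0.13466, P(urn D | data) = 0.17236, P(urn E | data) = 0.071225.
So P(purple next | data) = Σ P(purple next | H) P(H | data) = (5/9)(0.35466) + (6/11)(0.26709) + (3/4)(0.13466) + (1/5)(0.17236) + (8/11)(0.071225) = 0.52999.

0.5300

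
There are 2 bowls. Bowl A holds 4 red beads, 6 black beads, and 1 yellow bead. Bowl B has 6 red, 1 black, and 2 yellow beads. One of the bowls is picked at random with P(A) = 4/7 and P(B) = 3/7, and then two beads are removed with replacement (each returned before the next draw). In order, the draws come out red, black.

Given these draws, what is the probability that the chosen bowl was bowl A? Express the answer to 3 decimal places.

0.781

Compute the likelihood of the observed sequence for each case: P(data | bowl A) = (4/11)(6/11) = 0.19835; P(data | bowl B) = (6/9)(1/9) = 0.074074.
Multiplying each by its prior: 4/7 · 0.19835 = 0.11334, 3/7 · 0.074074 = 0.031746; summing to 0.14509.
Therefore the posterior P(bowl A | data) = (0.11334) / (0.14509) = 0.78119.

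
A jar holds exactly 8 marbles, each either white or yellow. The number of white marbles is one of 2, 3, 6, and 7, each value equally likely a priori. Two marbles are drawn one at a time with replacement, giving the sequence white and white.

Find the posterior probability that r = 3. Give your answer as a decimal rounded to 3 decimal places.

Compute the likelihood of the observed sequence for each case: P(data | r = 2) = (2/8)(2/8) = 1/16; P(data | r = 3) = (3/8)(3/8) = 9/64; P(data | r = 6) = (6/8)(6/8) = 9/16; P(data | r = 7) = (7/8)(7/8) = 49/64.
Weighting by the prior gives 1/4 · 1/16 = 1/64, 1/4 · 9/64 = 9/256, 1/4 · 9/16 = 9/64, 1/4 · 49/64 = 49/256; summing to 49/128.
By Bayes' rule, P(r = 3 | data) = (9/256) / (49/128) = 9/98.

0.092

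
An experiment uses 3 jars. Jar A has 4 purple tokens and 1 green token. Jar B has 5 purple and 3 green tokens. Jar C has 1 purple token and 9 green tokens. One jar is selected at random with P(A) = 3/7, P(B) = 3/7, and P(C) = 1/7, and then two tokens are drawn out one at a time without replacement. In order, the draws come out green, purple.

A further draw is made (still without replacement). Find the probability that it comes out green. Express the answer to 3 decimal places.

Under each hypothesis, the probability of the observed sequence is: P(data | jar A) = (1/5)(4/4) = 0.2; P(data | jar B) = (3/8)(5/7) = 0.26786; P(data | jar C) = (9/10)(1/9) = 0.1.
The prior-weighted likelihoods are 3/7 · 0.2 = 0.085714, 3/7 · 0.26786 = 0.1148, 1/7 · 0.1 = 0.014286; with total 0.2148.
Normalising, the posterior is P(jar A | data) = 0.39905, P(jar B | data) = 0.53444, P(jar C | data) = 0.066508.
Averaging over the posterior, P(green next | data) = (0)(0.39905) + (1/3)(0.53444) + (1)(0.066508) = 0.24466.

0.245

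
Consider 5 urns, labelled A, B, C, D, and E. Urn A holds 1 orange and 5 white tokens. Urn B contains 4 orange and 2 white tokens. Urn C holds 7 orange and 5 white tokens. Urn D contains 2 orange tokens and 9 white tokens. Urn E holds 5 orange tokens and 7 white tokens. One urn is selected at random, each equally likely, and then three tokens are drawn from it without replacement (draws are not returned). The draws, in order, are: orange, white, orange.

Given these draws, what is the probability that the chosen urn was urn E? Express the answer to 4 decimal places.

Compute the likelihood of the observed sequence for each case: P(data | urn A) = (1/6)(5/5)(0/4) = 0; P(data | urn B) = (4/6)(2/5)(3/4) = 1/5; P(data | urn C) = (7/12)(5/11)(6/10) = 7/44; P(data | urn D) = (2/11)(9/10)(1/9) = 1/55; P(data | urn E) = (5/12)(7/11)(4/10) = 7/66.
The prior-weighted likelihoods are 1/5 · 0 = 0, 1/5 · 1/5 = 1/25, 1/5 · 7/44 = 7/220, 1/5 · 1/55 = 1/275, 1/5 · 7/66 = 7/330; these sum to 29/300.
By Bayes' rule, P(urn E | data) = (7/330) / (29/300) = 70/319.

0.2194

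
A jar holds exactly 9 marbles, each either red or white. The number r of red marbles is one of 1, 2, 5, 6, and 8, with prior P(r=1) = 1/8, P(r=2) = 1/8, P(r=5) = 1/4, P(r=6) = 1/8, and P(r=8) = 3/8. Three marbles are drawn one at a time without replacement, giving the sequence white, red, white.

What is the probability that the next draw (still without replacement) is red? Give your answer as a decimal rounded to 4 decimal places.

0.4189

Under each hypothesis, the probability of the observed sequence is: P(data | r = 1) = (8/9)(1/8)(7/7) = 1/9; P(data | r = 2) = (7/9)(2/8)(6/7) = 1/6; P(data | r = 5) = (4/9)(5/8)(3/7) = 5/42; P(data | r = 6) = (3/9)(6/8)(2/7) = 1/14; P(data | r = 8) = (1/9)(8/8)(0/7) = 0.
The prior-weighted likelihoods are 1/8 · 1/9 = 1/72, 1/8 · 1/6 = 1/48, 1/4 · 5/42 = 5/168, 1/8 · 1/14 = 1/112, 3/8 · 0 = 0; summing to 37/504.
Dividing through by the total gives posterior P(r = 1 | data) = 7/37, P(r = 2 | data) = 21/74, P(r = 5 | data) = 15/37, P(r = 6 | data) = 9/74, P(r = 8 | data) = 0.
So P(red next | data) = Σ P(red next | H) P(H | data) = (0)(7/37) + (1/6)(21/74) + (2/3)(15/37) + (5/6)(9/74) = 31/74.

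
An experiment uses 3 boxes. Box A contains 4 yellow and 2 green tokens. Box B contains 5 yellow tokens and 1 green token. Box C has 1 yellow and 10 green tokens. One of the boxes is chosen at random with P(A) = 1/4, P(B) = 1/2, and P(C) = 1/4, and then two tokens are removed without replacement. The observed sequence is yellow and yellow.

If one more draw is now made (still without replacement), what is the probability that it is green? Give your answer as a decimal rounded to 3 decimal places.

0.308

For each hypothesis, P(data | H) works out to: P(data | box A) = (4/6)(3/5) = 2/5; P(data | box B) = (5/6)(4/5) = 2/3; P(data | box C) = (1/11)(0/10) = 0.
Multiplying each by its prior: 1/4 · 2/5 = 1/10, 1/2 · 2/3 = 1/3, 1/4 · 0 = 0; summing to 13/30.
The posterior is then P(box A | data) = 3/13, P(box B | data) = 10/13, P(box C | data) = 0.
So P(green next | data) = Σ P(green next | H) P(H | data) = (1/2)(3/13) + (1/4)(10/13) = 4/13.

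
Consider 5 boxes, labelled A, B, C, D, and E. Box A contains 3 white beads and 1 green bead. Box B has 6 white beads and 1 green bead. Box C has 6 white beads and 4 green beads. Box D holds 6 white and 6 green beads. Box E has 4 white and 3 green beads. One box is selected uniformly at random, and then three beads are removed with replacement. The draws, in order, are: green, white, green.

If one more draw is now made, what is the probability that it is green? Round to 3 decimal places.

0.410

For each hypothesis, P(data | H) works out to: P(data | box A) = (1/4)(3/4)(1/4) = 0.046875; P(data | box B) = (1/7)(6/7)(1/7) = 0.017493; P(data | box C) = (4/10)(6/10)(4/10) = 0.096; P(data | box D) = (6/12)(6/12)(6/12) = 0.125; P(data | box E) = (3/7)(4/7)(3/7) = 0.10496.
Weighting by the prior gives 1/5 · 0.046875 = 0.009375, 1/5 · 0.017493 = 0.0034985, 1/5 · 0.096 = 0.0192, 1/5 · 0.125 = 0.025, 1/5 · 0.10496 = 0.020991; with total 0.078065.
The posterior is then P(box A | data) = 0.12009, P(box B | data) = 0.044816, P(box C | data) = 0.24595, P(box D | data) = 0.32025, P(box E | data) = 0.2689.
The predictive probability is P(green next | data) = (1/4)(0.12009) + (1/7)(0.044816) + (2/5)(0.24595) + (1/2)(0.32025) + (3/7)(0.2689) = 0.41017.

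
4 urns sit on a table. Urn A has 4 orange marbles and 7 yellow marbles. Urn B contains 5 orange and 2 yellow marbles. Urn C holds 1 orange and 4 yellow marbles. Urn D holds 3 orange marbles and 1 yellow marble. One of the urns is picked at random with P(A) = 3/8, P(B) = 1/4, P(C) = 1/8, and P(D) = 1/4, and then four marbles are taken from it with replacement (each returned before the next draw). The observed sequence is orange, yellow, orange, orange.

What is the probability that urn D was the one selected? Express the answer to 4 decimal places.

Under each hypothesis, the probability of the observed sequence is: P(data | urn A) = (4/11)(7/11)(4/11)(4/11) = 0.030599; P(data | urn B) = (5/7)(2/7)(5/7)(5/7) = 0.10412; P(data | urn C) = (1/5)(4/5)(1/5)(1/5) = 0.0064; P(data | urn D) = (3/4)(1/4)(3/4)(3/4) = 0.10547.
Weighting by the prior gives 3/8 · 0.030599 = 0.011475, 1/4 · 0.10412 = 0.026031, 1/8 · 0.0064 = 0.0008, 1/4 · 0.10547 = 0.026367; with total 0.064673.
By Bayes' rule, P(urn D | data) = (0.026367) / (0.064673) = 0.4077.

0.4077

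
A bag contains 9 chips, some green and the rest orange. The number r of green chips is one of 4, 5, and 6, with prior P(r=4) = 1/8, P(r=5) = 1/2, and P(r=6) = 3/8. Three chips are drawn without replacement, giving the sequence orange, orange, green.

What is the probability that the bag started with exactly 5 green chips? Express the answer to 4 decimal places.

For each hypothesis, P(data | H) works out to: P(data | r = 4) = (5/9)(4/8)(4/7) = 0.15873; P(data | r = 5) = (4/9)(3/8)(5/7) = 0.11905; P(data | r = 6) = (3/9)(2/8)(6/7) = 0.071429.
Multiplying each by its prior: 1/8 · 0.15873 = 0.019841, 1/2 · 0.11905 = 0.059524, 3/8 · 0.071429 = 0.026786; summing to 0.10615.
By Bayes' rule, P(r = 5 | data) = (0.059524) / (0.10615) = 0.56075.

0.5607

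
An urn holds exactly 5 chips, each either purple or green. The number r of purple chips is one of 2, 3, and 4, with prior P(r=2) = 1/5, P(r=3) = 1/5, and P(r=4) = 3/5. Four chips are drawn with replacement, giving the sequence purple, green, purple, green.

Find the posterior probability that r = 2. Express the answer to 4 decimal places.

0.3000

The likelihood of the observed sequence under each hypothesis: P(data | r = 2) = (2/5)(3/5)(2/5)(3/5) = 0.0576; P(data | r = 3) = (3/5)(2/5)(3/5)(2/5) = 0.0576; P(data | r = 4) = (4/5)(1/5)(4/5)(1/5) = 0.0256.
Multiplying each by its prior: 1/5 · 0.0576 = 0.01152, 1/5 · 0.0576 = 0.01152, 3/5 · 0.0256 = 0.01536; summing to 0.0384.
By Bayes' rule, P(r = 2 | data) = (0.01152) / (0.0384) = 0.3.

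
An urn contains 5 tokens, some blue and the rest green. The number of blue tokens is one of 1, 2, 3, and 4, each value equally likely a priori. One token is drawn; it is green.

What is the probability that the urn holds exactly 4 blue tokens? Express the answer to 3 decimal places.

0.100

Compute the likelihood of this draw for each case: P(data | r = 1) = (4/5) = 4/5; P(data | r = 2) = (3/5) = 3/5; P(data | r = 3) = (2/5) = 2/5; P(data | r = 4) = (1/5) = 1/5.
The prior-weighted likelihoods are 1/4 · 4/5 = 1/5, 1/4 · 3/5 = 3/20, 1/4 · 2/5 = 1/10, 1/4 · 1/5 = 1/20; summing to 1/2.
Therefore the posterior P(r = 4 | data) = (1/20) / (1/2) = 1/10.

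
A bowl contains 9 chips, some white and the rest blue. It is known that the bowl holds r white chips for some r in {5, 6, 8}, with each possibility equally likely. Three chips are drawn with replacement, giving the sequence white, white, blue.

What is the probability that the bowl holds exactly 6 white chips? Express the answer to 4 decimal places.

0.3971

For each hypothesis, P(data | H) works out to: P(data | r = 5) = (5/9)(5/9)(4/9) = 0.13717; P(data | r = 6) = (6/9)(6/9)(3/9) = 0.14815; P(data | r = 8) = (8/9)(8/9)(1/9) = 0.087791.
Multiplying each by its prior: 1/3 · 0.13717 = 0.045725, 1/3 · 0.14815 = 0.049383, 1/3 · 0.087791 = 0.029264; these sum to 0.12437.
Therefore the posterior P(r = 6 | data) = (0.049383) / (0.12437) = 0.39706.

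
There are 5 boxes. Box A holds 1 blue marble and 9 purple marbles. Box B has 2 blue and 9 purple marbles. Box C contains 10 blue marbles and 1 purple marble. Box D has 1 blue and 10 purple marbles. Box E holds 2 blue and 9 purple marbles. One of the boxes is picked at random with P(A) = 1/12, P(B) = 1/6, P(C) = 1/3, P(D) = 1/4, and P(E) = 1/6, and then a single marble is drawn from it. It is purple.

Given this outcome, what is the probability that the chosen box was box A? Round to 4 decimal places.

Under each hypothesis, the probability of this draw is: P(data | box A) = (9/10) = 0.9; P(data | box B) = (9/11) = 0.81818; P(data | box C) = (1/11) = 0.090909; P(data | box D) = (10/11) = 0.90909; P(data | box E) = (9/11) = 0.81818.
The prior-weighted likelihoods are 1/12 · 0.9 = 0.075, 1/6 · 0.81818 = 0.13636, 1/3 · 0.090909 = 0.030303, 1/4 · 0.90909 = 0.22727, 1/6 · 0.81818 = 0.13636; with total 0.6053.
Hence P(box A | data) = (0.075) / (0.6053) = 0.1239.

0.1239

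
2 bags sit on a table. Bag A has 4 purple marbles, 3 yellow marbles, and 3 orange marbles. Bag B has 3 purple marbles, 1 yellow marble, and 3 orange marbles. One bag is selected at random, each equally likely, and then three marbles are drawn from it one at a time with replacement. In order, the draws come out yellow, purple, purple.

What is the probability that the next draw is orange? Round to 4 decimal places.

The likelihood of the observed sequence under each hypothesis: P(data | bag A) = (3/10)(4/10)(4/10) = 0.048; P(data | bag B) = (1/7)(3/7)(3/7) = 0.026239.
Multiplying each by its prior: 1/2 · 0.048 = 0.024, 1/2 · 0.026239 = 0.01312; these sum to 0.03712.
The posterior is then P(bag A | data) = 0.64656, P(bag B | data) = 0.35344.
Averaging over the posterior, P(orange next | data) = (3/10)(0.64656) + (3/7)(0.35344) = 0.34544.

0.3454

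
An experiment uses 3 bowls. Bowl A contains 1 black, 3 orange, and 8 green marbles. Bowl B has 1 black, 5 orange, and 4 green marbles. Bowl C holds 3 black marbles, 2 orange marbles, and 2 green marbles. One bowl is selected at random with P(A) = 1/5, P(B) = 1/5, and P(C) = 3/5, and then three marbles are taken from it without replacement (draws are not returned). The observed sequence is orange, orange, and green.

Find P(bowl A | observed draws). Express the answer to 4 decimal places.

0.1777

The likelihood of the observed sequence under each hypothesis: P(data | bowl A) = (3/12)(2/11)(8/10) = 0.036364; P(data | bowl B) = (5/10)(4/9)(4/8) = 0.11111; P(data | bowl C) = (2/7)(1/6)(2/5) = 0.019048.
Weighting by the prior gives 1/5 · 0.036364 = 0.0072727, 1/5 · 0.11111 = 0.022222, 3/5 · 0.019048 = 0.011429; summing to 0.040924.
Hence P(bowl A | data) = (0.0072727) / (0.040924) = 0.17772.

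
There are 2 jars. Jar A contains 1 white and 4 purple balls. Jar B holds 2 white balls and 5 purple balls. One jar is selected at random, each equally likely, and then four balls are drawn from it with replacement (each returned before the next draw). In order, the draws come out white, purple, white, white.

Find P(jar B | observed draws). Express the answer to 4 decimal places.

0.7225

The likelihood of the observed sequence under each hypothesis: P(data | jar A) = (1/5)(4/5)(1/5)(1/5) = 0.0064; P(data | jar B) = (2/7)(5/7)(2/7)(2/7) = 0.01666.
The prior-weighted likelihoods are 1/2 · 0.0064 = 0.0032, 1/2 · 0.01666 = 0.0083299; summing to 0.01153.
Therefore the posterior P(jar B | data) = (0.0083299) / (0.01153) = 0.72246.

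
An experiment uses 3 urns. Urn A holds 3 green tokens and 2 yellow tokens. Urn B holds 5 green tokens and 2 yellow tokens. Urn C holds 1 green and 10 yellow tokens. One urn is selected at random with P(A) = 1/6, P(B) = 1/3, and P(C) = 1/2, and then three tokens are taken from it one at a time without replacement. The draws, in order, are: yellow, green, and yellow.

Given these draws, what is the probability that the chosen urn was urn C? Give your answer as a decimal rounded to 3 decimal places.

0.583

Under each hypothesis, the probability of the observed sequence is: P(data | urn A) = (2/5)(3/4)(1/3) = 0.1; P(data | urn B) = (2/7)(5/6)(1/5) = 0.047619; P(data | urn C) = (10/11)(1/10)(9/9) = 0.090909.
The prior-weighted likelihoods are 1/6 · 0.1 = 0.016667, 1/3 · 0.047619 = 0.015873, 1/2 · 0.090909 = 0.045455; these sum to 0.077994.
Therefore the posterior P(urn C | data) = (0.045455) / (0.077994) = 0.58279.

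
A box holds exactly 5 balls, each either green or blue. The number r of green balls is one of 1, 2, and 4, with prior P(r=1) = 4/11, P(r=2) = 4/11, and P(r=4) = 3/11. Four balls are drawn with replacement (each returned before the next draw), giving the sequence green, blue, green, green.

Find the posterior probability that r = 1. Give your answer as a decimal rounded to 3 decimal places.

0.053

Under each hypothesis, the probability of the observed sequence is: P(data | r = 1) = (1/5)(4/5)(1/5)(1/5) = 0.0064; P(data | r = 2) = (2/5)(3/5)(2/5)(2/5) = 0.0384; P(data | r = 4) = (4/5)(1/5)(4/5)(4/5) = 0.1024.
The prior-weighted likelihoods are 4/11 · 0.0064 = 0.0023273, 4/11 · 0.0384 = 0.013964, 3/11 · 0.1024 = 0.027927; summing to 0.044218.
Therefore the posterior P(r = 1 | data) = (0.0023273) / (0.044218) = 0.052632.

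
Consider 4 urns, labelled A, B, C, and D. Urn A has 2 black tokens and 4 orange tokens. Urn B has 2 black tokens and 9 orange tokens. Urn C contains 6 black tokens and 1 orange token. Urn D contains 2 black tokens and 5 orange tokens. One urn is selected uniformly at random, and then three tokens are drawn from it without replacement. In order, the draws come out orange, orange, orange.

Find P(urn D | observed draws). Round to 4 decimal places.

Compute the likelihood of the observed sequence for each case: P(data | urn A) = (4/6)(3/5)(2/4) = 0.2; P(data | urn B) = (9/11)(8/10)(7/9) = 0.50909; P(data | urn C) = (1/7)(0/6) = 0; P(data | urn D) = (5/7)(4/6)(3/5) = 0.28571.
The prior-weighted likelihoods are 1/4 · 0.2 = 0.05, 1/4 · 0.50909 = 0.12727, 1/4 · 0 = 0, 1/4 · 0.28571 = 0.071429; summing to 0.2487.
By Bayes' rule, P(urn D | data) = (0.071429) / (0.2487) = 0.28721.

0.2872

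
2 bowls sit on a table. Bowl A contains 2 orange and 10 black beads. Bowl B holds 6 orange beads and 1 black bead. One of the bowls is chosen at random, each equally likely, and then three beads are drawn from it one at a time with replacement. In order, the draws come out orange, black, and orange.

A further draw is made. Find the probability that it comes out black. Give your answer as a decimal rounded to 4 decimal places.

0.2676

Compute the likelihood of the observed sequence for each case: P(data | bowl A) = (2/12)(10/12)(2/12) = 0.023148; P(data | bowl B) = (6/7)(1/7)(6/7) = 0.10496.
The prior-weighted likelihoods are 1/2 · 0.023148 = 0.011574, 1/2 · 0.10496 = 0.052478; these sum to 0.064052.
The posterior is then P(bowl A | data) = 0.1807, P(bowl B | data) = 0.8193.
Averaging over the posterior, P(black next | data) = (5/6)(0.1807) + (1/7)(0.8193) = 0.26762.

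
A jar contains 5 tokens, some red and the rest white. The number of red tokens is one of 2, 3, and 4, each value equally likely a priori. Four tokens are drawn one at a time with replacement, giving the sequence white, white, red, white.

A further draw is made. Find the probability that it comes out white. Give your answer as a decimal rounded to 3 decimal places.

0.522

Under each hypothesis, the probability of the observed sequence is: P(data | r = 2) = (3/5)(3/5)(2/5)(3/5) = 0.0864; P(data | r = 3) = (2/5)(2/5)(3/5)(2/5) = 0.0384; P(data | r = 4) = (1/5)(1/5)(4/5)(1/5) = 0.0064.
The prior-weighted likelihoods are 1/3 · 0.0864 = 0.0288, 1/3 · 0.0384 = 0.0128, 1/3 · 0.0064 = 0.0021333; with total 0.043733.
The posterior is then P(r = 2 | data) = 0.65854, P(r = 3 | data) = 0.29268, P(r = 4 | data) = 0.04878.
So P(white next | data) = Σ P(white next | H) P(H | data) = (3/5)(0.65854) + (2/5)(0.29268) + (1/5)(0.04878) = 0.52195.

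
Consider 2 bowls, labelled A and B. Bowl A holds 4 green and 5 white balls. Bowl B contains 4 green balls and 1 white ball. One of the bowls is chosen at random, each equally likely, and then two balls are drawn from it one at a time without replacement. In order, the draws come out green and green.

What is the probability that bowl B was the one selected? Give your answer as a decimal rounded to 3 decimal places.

The likelihood of the observed sequence under each hypothesis: P(data | bowl A) = (4/9)(3/8) = 1/6; P(data | bowl B) = (4/5)(3/4) = 3/5.
Weighting by the prior gives 1/2 · 1/6 = 1/12, 1/2 · 3/5 = 3/10; summing to 23/60.
Therefore the posterior P(bowl B | data) = (3/10) / (23/60) = 18/23.

0.783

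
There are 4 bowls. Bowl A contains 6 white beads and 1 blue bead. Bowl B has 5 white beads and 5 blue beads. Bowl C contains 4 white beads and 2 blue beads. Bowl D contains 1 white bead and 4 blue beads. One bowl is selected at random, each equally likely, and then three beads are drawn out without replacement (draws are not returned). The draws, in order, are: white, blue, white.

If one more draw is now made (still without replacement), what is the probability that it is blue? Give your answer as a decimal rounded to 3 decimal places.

For each hypothesis, P(data | H) works out to: P(data | bowl A) = (6/7)(1/6)(5/5) = 0.14286; P(data | bowl B) = (5/10)(5/9)(4/8) = 0.13889; P(data | bowl C) = (4/6)(2/5)(3/4) = 0.2; P(data | bowl D) = (1/5)(4/4)(0/3) = 0.
Multiplying each by its prior: 1/4 · 0.14286 = 0.035714, 1/4 · 0.13889 = 0.034722, 1/4 · 0.2 = 0.05, 1/4 · 0 = 0; summing to 0.12044.
Dividing through by the total gives posterior P(bowl A | data) = 0.29654, P(bowl B | data) = 0.2883, P(bowl C | data) = 0.41516, P(bowl D | data) = 0.
So P(blue next | data) = Σ P(blue next | H) P(H | data) = (0)(0.29654) + (4/7)(0.2883) + (1/3)(0.41516) = 0.30313.

0.303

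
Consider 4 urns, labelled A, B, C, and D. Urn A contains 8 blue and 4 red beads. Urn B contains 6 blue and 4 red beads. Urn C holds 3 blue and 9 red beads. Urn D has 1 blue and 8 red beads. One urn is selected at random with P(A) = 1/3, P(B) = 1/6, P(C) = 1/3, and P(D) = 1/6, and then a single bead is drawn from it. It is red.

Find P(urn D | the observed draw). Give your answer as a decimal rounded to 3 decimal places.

Compute the likelihood of this draw for each case: P(data | urn A) = (4/12) = 1/3; P(data | urn B) = (4/10) = 2/5; P(data | urn C) = (9/12) = 3/4; P(data | urn D) = (8/9) = 8/9.
The prior-weighted likelihoods are 1/3 · 1/3 = 1/9, 1/6 · 2/5 = 1/15, 1/3 · 3/4 = 1/4, 1/6 · 8/9 = 4/27; these sum to 311/540.
By Bayes' rule, P(urn D | data) = (4/27) / (311/540) = 80/311.

0.257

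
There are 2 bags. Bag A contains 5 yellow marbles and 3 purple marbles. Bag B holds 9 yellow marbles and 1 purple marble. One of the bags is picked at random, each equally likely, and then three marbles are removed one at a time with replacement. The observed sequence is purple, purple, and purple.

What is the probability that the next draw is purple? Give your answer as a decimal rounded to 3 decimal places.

Compute the likelihood of the observed sequence for each case: P(data | bag A) = (3/8)(3/8)(3/8) = 0.052734; P(data | bag B) = (1/10)(1/10)(1/10) = 0.001.
Multiplying each by its prior: 1/2 · 0.052734 = 0.026367, 1/2 · 0.001 = 0.0005; summing to 0.026867.
Normalising, the posterior is P(bag A | data) = 0.98139, P(bag B | data) = 0.01861.
So P(purple next | data) = Σ P(purple next | H) P(H | data) = (3/8)(0.98139) + (1/10)(0.01861) = 0.36988.

0.370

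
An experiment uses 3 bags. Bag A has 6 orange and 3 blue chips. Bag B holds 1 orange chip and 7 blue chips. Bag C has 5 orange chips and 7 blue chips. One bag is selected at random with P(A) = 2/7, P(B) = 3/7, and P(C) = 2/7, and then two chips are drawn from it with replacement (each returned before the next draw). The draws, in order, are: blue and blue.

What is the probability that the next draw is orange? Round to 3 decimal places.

The likelihood of the observed sequence under each hypothesis: P(data | bag A) = (3/9)(3/9) = 0.11111; P(data | bag B) = (7/8)(7/8) = 0.76562; P(data | bag C) = (7/12)(7/12) = 0.34028.
The prior-weighted likelihoods are 2/7 · 0.11111 = 0.031746, 3/7 · 0.76562 = 0.32812, 2/7 · 0.34028 = 0.097222; with total 0.45709.
Dividing through by the total gives posterior P(bag A | data) = 0.069452, P(bag B | data) = 0.71785, P(bag C | data) = 0.2127.
So P(orange next | data) = Σ P(orange next | H) P(H | data) = (2/3)(0.069452) + (1/8)(0.71785) + (5/12)(0.2127) = 0.22466.

0.225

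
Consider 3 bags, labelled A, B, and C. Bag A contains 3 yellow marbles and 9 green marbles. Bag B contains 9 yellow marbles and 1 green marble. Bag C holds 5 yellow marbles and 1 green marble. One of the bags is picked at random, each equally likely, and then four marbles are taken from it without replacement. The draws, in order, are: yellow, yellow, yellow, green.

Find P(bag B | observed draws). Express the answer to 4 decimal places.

Compute the likelihood of the observed sequence for each case: P(data | bag A) = (3/12)(2/11)(1/10)(9/9) = 0.0045455; P(data | bag B) = (9/10)(8/9)(7/8)(1/7) = 0.1; P(data | bag C) = (5/6)(4/5)(3/4)(1/3) = 0.16667.
The prior-weighted likelihoods are 1/3 · 0.0045455 = 0.0015152, 1/3 · 0.1 = 0.033333, 1/3 · 0.16667 = 0.055556; summing to 0.090404.
Therefore the posterior P(bag B | data) = (0.033333) / (0.090404) = 0.36872.

0.3687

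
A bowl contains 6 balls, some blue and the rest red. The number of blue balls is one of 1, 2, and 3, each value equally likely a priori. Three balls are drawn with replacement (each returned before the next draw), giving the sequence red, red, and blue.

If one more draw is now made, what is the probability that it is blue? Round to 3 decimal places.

For each hypothesis, P(data | H) works out to: P(data | r = 1) = (5/6)(5/6)(1/6) = 25/216; P(data | r = 2) = (4/6)(4/6)(2/6) = 4/27; P(data | r = 3) = (3/6)(3/6)(3/6) = 1/8.
Multiplying each by its prior: 1/3 · 25/216 = 25/648, 1/3 · 4/27 = 4/81, 1/3 · 1/8 = 1/24; these sum to 7/54.
Normalising, the posterior is P(r = 1 | data) = 25/84, P(r = 2 | data) = 8/21, P(r = 3 | data) = 9/28.
The predictive probability is P(blue next | data) = (1/6)(25/84) + (1/3)(8/21) + (1/2)(9/28) = 85/252.

0.337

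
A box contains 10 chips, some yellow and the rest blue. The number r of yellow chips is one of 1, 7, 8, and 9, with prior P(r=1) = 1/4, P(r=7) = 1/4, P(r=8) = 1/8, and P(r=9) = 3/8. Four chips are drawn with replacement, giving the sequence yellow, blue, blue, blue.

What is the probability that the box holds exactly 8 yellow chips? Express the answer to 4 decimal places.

0.0332

Compute the likelihood of the observed sequence for each case: P(data | r = 1) = (1/10)(9/10)(9/10)(9/10) = 0.0729; P(data | r = 7) = (7/10)(3/10)(3/10)(3/10) = 0.0189; P(data | r = 8) = (8/10)(2/10)(2/10)(2/10) = 0.0064; P(data | r = 9) = (9/10)(1/10)(1/10)(1/10) = 0.0009.
Multiplying each by its prior: 1/4 · 0.0729 = 0.018225, 1/4 · 0.0189 = 0.004725, 1/8 · 0.0064 = 0.0008, 3/8 · 0.0009 = 0.0003375; these sum to 0.024088.
Therefore the posterior P(r = 8 | data) = (0.0008) / (0.024088) = 0.033212.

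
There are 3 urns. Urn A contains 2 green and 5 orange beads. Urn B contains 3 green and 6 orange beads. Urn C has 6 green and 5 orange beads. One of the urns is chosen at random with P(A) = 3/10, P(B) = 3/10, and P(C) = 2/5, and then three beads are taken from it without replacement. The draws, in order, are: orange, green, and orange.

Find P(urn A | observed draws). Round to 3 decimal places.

0.359

The likelihood of the observed sequence under each hypothesis: P(data | urn A) = (5/7)(2/6)(4/5) = 0.19048; P(data | urn B) = (6/9)(3/8)(5/7) = 0.17857; P(data | urn C) = (5/11)(6/10)(4/9) = 0.12121.
The prior-weighted likelihoods are 3/10 · 0.19048 = 0.057143, 3/10 · 0.17857 = 0.053571, 2/5 · 0.12121 = 0.048485; these sum to 0.1592.
By Bayes' rule, P(urn A | data) = (0.057143) / (0.1592) = 0.35894.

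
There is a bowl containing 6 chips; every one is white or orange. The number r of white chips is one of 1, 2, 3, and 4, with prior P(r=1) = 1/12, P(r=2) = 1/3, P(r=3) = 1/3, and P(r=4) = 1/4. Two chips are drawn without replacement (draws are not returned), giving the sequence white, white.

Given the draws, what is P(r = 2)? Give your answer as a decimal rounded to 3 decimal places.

The likelihood of the observed sequence under each hypothesis: P(data | r = 1) = (1/6)(0/5) = 0; P(data | r = 2) = (2/6)(1/5) = 1/15; P(data | r = 3) = (3/6)(2/5) = 1/5; P(data | r = 4) = (4/6)(3/5) = 2/5.
The prior-weighted likelihoods are 1/12 · 0 = 0, 1/3 · 1/15 = 1/45, 1/3 · 1/5 = 1/15, 1/4 · 2/5 = 1/10; summing to 17/90.
Hence P(r = 2 | data) = (1/45) / (17/90) = 2/17.

0.118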